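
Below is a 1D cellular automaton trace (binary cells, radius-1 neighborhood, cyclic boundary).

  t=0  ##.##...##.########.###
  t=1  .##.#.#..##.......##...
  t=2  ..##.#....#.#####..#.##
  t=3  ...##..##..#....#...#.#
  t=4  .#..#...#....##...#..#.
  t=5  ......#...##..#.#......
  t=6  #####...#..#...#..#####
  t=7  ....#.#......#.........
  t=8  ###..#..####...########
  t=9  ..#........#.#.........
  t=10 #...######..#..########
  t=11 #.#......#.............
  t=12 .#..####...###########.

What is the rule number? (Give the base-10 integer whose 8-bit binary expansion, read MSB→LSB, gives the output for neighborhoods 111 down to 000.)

  ###|.  b7=0 t=0,i=0
  ##.|#  b6=1 t=0,i=1
  #.#|#  b5=1 t=0,i=2
  #..|.  b4=0 t=0,i=5
  .##|.  b3=0 t=0,i=3
  .#.|.  b2=0 t=1,i=4
  ..#|.  b1=0 t=0,i=7
  ...|#  b0=1 t=0,i=6
  bits 01100001 = 97

97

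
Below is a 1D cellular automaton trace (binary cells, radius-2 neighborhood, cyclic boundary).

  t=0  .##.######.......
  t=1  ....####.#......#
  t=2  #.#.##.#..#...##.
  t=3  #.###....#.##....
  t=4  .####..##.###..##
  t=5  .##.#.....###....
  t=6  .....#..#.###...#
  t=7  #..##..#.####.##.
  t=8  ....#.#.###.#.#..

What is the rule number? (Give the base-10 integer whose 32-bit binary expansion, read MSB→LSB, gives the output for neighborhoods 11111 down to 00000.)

  ##### -> #   bit 31 = 1  t=0,i=6
  ####. -> .   bit 30 = 0  t=0,i=8
  ###.# -> #   bit 29 = 1  t=1,i=7
  ###.. -> #   bit 28 = 1  t=0,i=9
  ##.## -> .   bit 27 = 0  t=0,i=3
  ##.#. -> .   bit 26 = 0  t=1,i=8
  ##..# -> .   bit 25 = 0  t=4,i=5
  ##... -> .   bit 24 = 0  t=0,i=10
  #.### -> #   bit 23 = 1  t=0,i=4
  #.##. -> #   bit 22 = 1  t=2,i=4
  #.#.# -> #   bit 21 = 1  t=2,i=0
  #.#.. -> .   bit 20 = 0  t=1,i=9
  #..## -> .   bit 19 = 0  t=4,i=6
  #..#. -> #   bit 18 = 1  t=2,i=9
  #...# -> #   bit 17 = 1  t=2,i=12
  #.... -> .   bit 16 = 0  t=0,i=11
  .#### -> #   bit 15 = 1  t=0,i=5
  .###. -> #   bit 14 = 1  t=3,i=3
  .##.# -> .   bit 13 = 0  t=0,i=2
  .##.. -> #   bit 12 = 1  t=3,i=12
  .#.## -> #   bit 11 = 1  t=2,i=3
  .#.#. -> .   bit 10 = 0  t=2,i=1
  .#..# -> .   bit 9 = 0  t=2,i=8
  .#... -> #   bit 8 = 1  t=1,i=0
  ..### -> #   bit 7 = 1  t=1,i=4
  ..##. -> .   bit 6 = 0  t=0,i=1
  ..#.# -> .   bit 5 = 0  t=3,i=0
  ..#.. -> .   bit 4 = 0  t=1,i=16
  ...## -> .   bit 3 = 0  t=0,i=0
  ...#. -> #   bit 2 = 1  t=1,i=15
  ....# -> #   bit 1 = 1  t=0,i=16
  ..... -> .   bit 0 = 0  t=0,i=12
  bits 10110000111001101101100110000110 = 2967918982

2967918982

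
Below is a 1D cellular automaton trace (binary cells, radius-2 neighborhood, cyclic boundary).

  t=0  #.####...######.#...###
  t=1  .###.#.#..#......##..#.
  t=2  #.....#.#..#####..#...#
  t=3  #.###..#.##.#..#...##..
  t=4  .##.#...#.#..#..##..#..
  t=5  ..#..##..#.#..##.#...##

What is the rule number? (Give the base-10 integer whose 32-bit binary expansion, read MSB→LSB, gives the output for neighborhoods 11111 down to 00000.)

  [31] ##### => .  t=0,i=11
  [30] ####. => .  t=0,i=4
  [29] ###.# => .  t=0,i=0
  [28] ###.. => #  t=0,i=5
  [27] ##.## => #  t=0,i=1
  [26] ##.#. => .  t=0,i=15
  [25] ##..# => .  t=1,i=19
  [24] ##... => .  t=0,i=6
  [23] #.### => #  t=0,i=2
  [22] #.##. => .  t=3,i=9
  [21] #.#.# => .  t=1,i=5
  [20] #.#.. => .  t=0,i=16
  [19] #..## => #  t=1,i=0
  [18] #..#. => .  t=1,i=9
  [17] #...# => #  t=0,i=7
  [16] #.... => #  t=1,i=12
  [15] .#### => #  t=0,i=3
  [14] .###. => .  t=1,i=2
  [13] .##.# => #  t=3,i=10
  [12] .##.. => #  t=1,i=18
  [11] .#.## => #  t=3,i=1
  [10] .#.#. => #  t=1,i=6
  [9] .#..# => #  t=1,i=8
  [8] .#... => #  t=0,i=17
  [7] ..### => .  t=0,i=9
  [6] ..##. => .  t=1,i=17
  [5] ..#.# => .  t=2,i=6
  [4] ..#.. => .  t=1,i=10
  [3] ...## => .  t=0,i=8
  [2] ...#. => .  t=2,i=5
  [1] ....# => #  t=1,i=15
  [0] ..... => #  t=1,i=13
  bits 00011000100010111011111100000011 = 411811587

411811587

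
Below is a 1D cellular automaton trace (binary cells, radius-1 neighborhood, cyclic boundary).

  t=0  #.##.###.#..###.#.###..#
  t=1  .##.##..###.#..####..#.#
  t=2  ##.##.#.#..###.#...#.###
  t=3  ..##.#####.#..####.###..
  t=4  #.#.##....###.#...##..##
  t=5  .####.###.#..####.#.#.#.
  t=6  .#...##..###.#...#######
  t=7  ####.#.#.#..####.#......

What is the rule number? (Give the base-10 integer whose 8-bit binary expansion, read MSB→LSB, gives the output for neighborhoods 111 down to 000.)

  ### -> .   bit 7 = 0  t=0,i=6
  ##. -> .   bit 6 = 0  t=0,i=0
  #.# -> #   bit 5 = 1  t=0,i=1
  #.. -> #   bit 4 = 1  t=0,i=10
  .## -> #   bit 3 = 1  t=0,i=2
  .#. -> #   bit 2 = 1  t=0,i=9
  ..# -> .   bit 1 = 0  t=0,i=11
  ... -> #   bit 0 = 1  t=2,i=17
  bits 00111101 = 61

61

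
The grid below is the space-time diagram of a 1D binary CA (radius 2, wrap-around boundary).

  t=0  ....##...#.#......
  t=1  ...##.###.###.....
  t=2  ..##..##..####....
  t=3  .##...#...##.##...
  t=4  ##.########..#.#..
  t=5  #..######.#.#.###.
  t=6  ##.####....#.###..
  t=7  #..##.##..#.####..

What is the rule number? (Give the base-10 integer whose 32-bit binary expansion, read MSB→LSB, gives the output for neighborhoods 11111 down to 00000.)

2446774236

  ##### -> #   bit 31 = 1  t=4,i=5
  ####. -> .   bit 30 = 0  t=2,i=12
  ###.# -> .   bit 29 = 0  t=1,i=8
  ###.. -> #   bit 28 = 1  t=1,i=12
  ##.## -> .   bit 27 = 0  t=1,i=5
  ##.#. -> .   bit 26 = 0  t=5,i=9
  ##..# -> .   bit 25 = 0  t=2,i=4
  ##... -> #   bit 24 = 1  t=0,i=6
  #.### -> #   bit 23 = 1  t=1,i=6
  #.##. -> #   bit 22 = 1  t=3,i=13
  #.#.# -> .   bit 21 = 0  t=5,i=10
  #.#.. -> #   bit 20 = 1  t=0,i=11
  #..## -> .   bit 19 = 0  t=2,i=5
  #..#. -> #   bit 18 = 1  t=4,i=12
  #...# -> #   bit 17 = 1  t=0,i=7
  #.... -> .   bit 16 = 0  t=0,i=13
  .#### -> #   bit 15 = 1  t=2,i=11
  .###. -> #   bit 14 = 1  t=1,i=7
  .##.# -> .   bit 13 = 0  t=1,i=4
  .##.. -> .   bit 12 = 0  t=0,i=5
  .#.## -> #   bit 11 = 1  t=5,i=13
  .#.#. -> #   bit 10 = 1  t=0,i=10
  .#..# -> #   bit 9 = 1  t=4,i=16
  .#... -> #   bit 8 = 1  t=0,i=12
  ..### -> #   bit 7 = 1  t=2,i=10
  ..##. -> #   bit 6 = 1  t=0,i=4
  ..#.# -> .   bit 5 = 0  t=0,i=9
  ..#.. -> #   bit 4 = 1  t=3,i=6
  ...## -> #   bit 3 = 1  t=0,i=3
  ...#. -> #   bit 2 = 1  t=0,i=8
  ....# -> .   bit 1 = 0  t=0,i=2
  ..... -> .   bit 0 = 0  t=0,i=0
  bits 10010001110101101100111111011100 = 2446774236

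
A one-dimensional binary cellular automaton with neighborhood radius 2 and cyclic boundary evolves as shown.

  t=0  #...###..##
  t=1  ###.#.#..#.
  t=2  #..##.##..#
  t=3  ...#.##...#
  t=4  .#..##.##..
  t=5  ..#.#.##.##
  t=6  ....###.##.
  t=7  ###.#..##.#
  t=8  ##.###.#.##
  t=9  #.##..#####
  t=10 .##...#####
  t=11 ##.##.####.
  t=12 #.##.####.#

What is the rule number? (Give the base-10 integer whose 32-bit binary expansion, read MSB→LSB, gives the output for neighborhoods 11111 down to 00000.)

3723725507

  ##### -> #   bit 31 = 1  t=9,i=8
  ####. -> #   bit 30 = 1  t=7,i=1
  ###.# -> .   bit 29 = 0  t=1,i=2
  ###.. -> #   bit 28 = 1  t=0,i=0
  ##.## -> #   bit 27 = 1  t=2,i=5
  ##.#. -> #   bit 26 = 1  t=1,i=3
  ##..# -> .   bit 25 = 0  t=0,i=7
  ##... -> #   bit 24 = 1  t=0,i=1
  #.### -> #   bit 23 = 1  t=1,i=0
  #.##. -> #   bit 22 = 1  t=2,i=6
  #.#.# -> #   bit 21 = 1  t=1,i=4
  #.#.. -> #   bit 20 = 1  t=1,i=6
  #..## -> .   bit 19 = 0  t=0,i=8
  #..#. -> .   bit 18 = 0  t=1,i=8
  #...# -> #   bit 17 = 1  t=0,i=2
  #.... -> #   bit 16 = 1  t=6,i=0
  .#### -> #   bit 15 = 1  t=7,i=0
  .###. -> .   bit 14 = 0  t=0,i=5
  .##.# -> .   bit 13 = 0  t=2,i=4
  .##.. -> .   bit 12 = 0  t=2,i=0
  .#.## -> #   bit 11 = 1  t=1,i=10
  .#.#. -> .   bit 10 = 0  t=1,i=5
  .#..# -> #   bit 9 = 1  t=1,i=7
  .#... -> .   bit 8 = 0  t=3,i=0
  ..### -> #   bit 7 = 1  t=0,i=4
  ..##. -> #   bit 6 = 1  t=2,i=3
  ..#.# -> .   bit 5 = 0  t=1,i=9
  ..#.. -> .   bit 4 = 0  t=3,i=10
  ...## -> .   bit 3 = 0  t=0,i=3
  ...#. -> .   bit 2 = 0  t=3,i=2
  ....# -> #   bit 1 = 1  t=6,i=2
  ..... -> #   bit 0 = 1  t=6,i=1
  bits 11011101111100111000101011000011 = 3723725507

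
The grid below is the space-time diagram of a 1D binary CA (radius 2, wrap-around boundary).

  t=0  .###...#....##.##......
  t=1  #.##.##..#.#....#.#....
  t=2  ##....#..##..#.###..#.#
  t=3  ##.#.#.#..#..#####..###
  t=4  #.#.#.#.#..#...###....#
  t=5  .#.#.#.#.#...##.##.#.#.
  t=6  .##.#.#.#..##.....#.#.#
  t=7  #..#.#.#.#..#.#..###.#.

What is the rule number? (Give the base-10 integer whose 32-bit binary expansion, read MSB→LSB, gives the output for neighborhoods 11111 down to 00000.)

  #####|#  b31=1 t=3,i=15
  ####.|#  b30=1 t=3,i=0
  ###.#|.  b29=0 t=3,i=1
  ###..|#  b28=1 t=0,i=3
  ##.##|.  b27=0 t=0,i=14
  ##.#.|#  b26=1 t=3,i=2
  ##..#|.  b25=0 t=1,i=7
  ##...|.  b24=0 t=0,i=4
  #.###|#  b23=1 t=2,i=15
  #.##.|.  b22=0 t=0,i=15
  #.#.#|.  b21=0 t=3,i=3
  #.#..|.  b20=0 t=1,i=11
  #..##|.  b19=0 t=2,i=8
  #..#.|.  b18=0 t=1,i=8
  #...#|#  b17=1 t=0,i=5
  #....|#  b16=1 t=0,i=9
  .####|.  b15=0 t=3,i=14
  .###.|#  b14=1 t=0,i=2
  .##.#|.  b13=0 t=0,i=13
  .##..|#  b12=1 t=0,i=16
  .#.##|#  b11=1 t=1,i=1
  .#.#.|#  b10=1 t=1,i=10
  .#..#|#  b9=1 t=2,i=7
  .#...|.  b8=0 t=0,i=8
  ..###|.  b7=0 t=0,i=1
  ..##.|.  b6=0 t=0,i=12
  ..#.#|#  b5=1 t=1,i=0
  ..#..|.  b4=0 t=0,i=7
  ...##|#  b3=1 t=0,i=0
  ...#.|#  b2=1 t=0,i=6
  ....#|.  b1=0 t=0,i=10
  .....|.  b0=0 t=0,i=19
  bits 11010100100000110101111000101100 = 3565379116

3565379116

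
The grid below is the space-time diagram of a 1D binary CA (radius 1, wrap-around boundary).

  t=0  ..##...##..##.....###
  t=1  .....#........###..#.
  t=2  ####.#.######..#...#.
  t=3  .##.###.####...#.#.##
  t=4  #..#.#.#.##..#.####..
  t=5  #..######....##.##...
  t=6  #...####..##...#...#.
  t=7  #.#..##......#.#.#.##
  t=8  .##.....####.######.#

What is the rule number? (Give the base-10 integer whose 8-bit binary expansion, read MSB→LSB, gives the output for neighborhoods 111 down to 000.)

165

  ###|#  b7=1 t=0,i=19
  ##.|.  b6=0 t=0,i=3
  #.#|#  b5=1 t=2,i=4
  #..|.  b4=0 t=0,i=0
  .##|.  b3=0 t=0,i=2
  .#.|#  b2=1 t=1,i=5
  ..#|.  b1=0 t=0,i=1
  ...|#  b0=1 t=0,i=5
  bits 10100101 = 165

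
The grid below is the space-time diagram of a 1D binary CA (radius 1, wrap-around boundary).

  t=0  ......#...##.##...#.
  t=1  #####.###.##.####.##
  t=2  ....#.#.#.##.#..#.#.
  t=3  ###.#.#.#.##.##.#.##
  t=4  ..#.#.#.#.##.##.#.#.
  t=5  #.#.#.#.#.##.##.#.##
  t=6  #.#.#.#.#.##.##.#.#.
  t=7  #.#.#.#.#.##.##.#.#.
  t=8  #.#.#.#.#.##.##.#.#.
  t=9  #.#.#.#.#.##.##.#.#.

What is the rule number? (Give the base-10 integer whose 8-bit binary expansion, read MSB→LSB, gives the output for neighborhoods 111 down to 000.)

  nb ###: next=.  (t=1,i=0, bit7=0)
  nb ##.: next=#  (t=0,i=11, bit6=1)
  nb #.#: next=.  (t=0,i=12, bit5=0)
  nb #..: next=#  (t=0,i=7, bit4=1)
  nb .##: next=#  (t=0,i=10, bit3=1)
  nb .#.: next=#  (t=0,i=6, bit2=1)
  nb ..#: next=.  (t=0,i=5, bit1=0)
  nb ...: next=#  (t=0,i=0, bit0=1)
  bits 01011101 = 93

93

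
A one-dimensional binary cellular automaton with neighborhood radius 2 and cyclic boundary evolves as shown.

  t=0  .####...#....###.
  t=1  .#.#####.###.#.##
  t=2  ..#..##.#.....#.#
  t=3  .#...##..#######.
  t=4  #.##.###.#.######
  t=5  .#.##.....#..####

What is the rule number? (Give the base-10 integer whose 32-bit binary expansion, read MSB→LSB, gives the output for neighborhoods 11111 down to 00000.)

3674684903

  nb #####: next=#  (t=1,i=5, bit31=1)
  nb ####.: next=#  (t=0,i=3, bit30=1)
  nb ###.#: next=.  (t=1,i=7, bit29=0)
  nb ###..: next=#  (t=0,i=4, bit28=1)
  nb ##.##: next=#  (t=1,i=8, bit27=1)
  nb ##.#.: next=.  (t=1,i=0, bit26=0)
  nb ##..#: next=#  (t=0,i=16, bit25=1)
  nb ##...: next=#  (t=0,i=5, bit24=1)
  nb #.###: next=.  (t=1,i=3, bit23=0)
  nb #.##.: next=.  (t=1,i=15, bit22=0)
  nb #.#.#: next=.  (t=1,i=1, bit21=0)
  nb #.#..: next=.  (t=2,i=8, bit20=0)
  nb #..##: next=.  (t=0,i=0, bit19=0)
  nb #..#.: next=#  (t=2,i=1, bit18=1)
  nb #...#: next=#  (t=0,i=6, bit17=1)
  nb #....: next=#  (t=0,i=10, bit16=1)
  nb .####: next=.  (t=0,i=2, bit15=0)
  nb .###.: next=.  (t=0,i=14, bit14=0)
  nb .##.#: next=#  (t=1,i=16, bit13=1)
  nb .##..: next=#  (t=3,i=6, bit12=1)
  nb .#.##: next=#  (t=1,i=2, bit11=1)
  nb .#.#.: next=#  (t=2,i=15, bit10=1)
  nb .#..#: next=.  (t=2,i=0, bit9=0)
  nb .#...: next=#  (t=0,i=9, bit8=1)
  nb ..###: next=#  (t=0,i=1, bit7=1)
  nb ..##.: next=#  (t=2,i=5, bit6=1)
  nb ..#.#: next=#  (t=2,i=14, bit5=1)
  nb ..#..: next=.  (t=0,i=8, bit4=0)
  nb ...##: next=.  (t=0,i=12, bit3=0)
  nb ...#.: next=#  (t=0,i=7, bit2=1)
  nb ....#: next=#  (t=0,i=11, bit1=1)
  nb .....: next=#  (t=2,i=11, bit0=1)
  bits 11011011000001110011110111100111 = 3674684903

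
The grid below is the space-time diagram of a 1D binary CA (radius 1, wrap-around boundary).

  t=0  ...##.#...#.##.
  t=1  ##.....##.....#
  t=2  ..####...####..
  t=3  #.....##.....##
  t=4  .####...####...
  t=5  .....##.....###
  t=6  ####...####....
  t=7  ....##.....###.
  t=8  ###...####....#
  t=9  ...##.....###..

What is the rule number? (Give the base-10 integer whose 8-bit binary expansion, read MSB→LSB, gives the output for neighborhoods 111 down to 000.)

17

  ### -> .   bit 7 = 0  t=1,i=0
  ##. -> .   bit 6 = 0  t=0,i=4
  #.# -> .   bit 5 = 0  t=0,i=5
  #.. -> #   bit 4 = 1  t=0,i=7
  .## -> .   bit 3 = 0  t=0,i=3
  .#. -> .   bit 2 = 0  t=0,i=6
  ..# -> .   bit 1 = 0  t=0,i=2
  ... -> #   bit 0 = 1  t=0,i=0
  bits 00010001 = 17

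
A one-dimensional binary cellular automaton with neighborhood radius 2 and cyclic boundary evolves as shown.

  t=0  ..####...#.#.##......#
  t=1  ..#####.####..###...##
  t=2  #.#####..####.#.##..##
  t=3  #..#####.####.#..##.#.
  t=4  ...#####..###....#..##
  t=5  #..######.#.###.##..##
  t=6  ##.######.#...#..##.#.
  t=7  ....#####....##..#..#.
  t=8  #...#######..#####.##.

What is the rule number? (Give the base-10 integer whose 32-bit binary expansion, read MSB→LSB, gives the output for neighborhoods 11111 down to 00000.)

4079326452

  nb #####: next=#  (t=1,i=4, bit31=1)
  nb ####.: next=#  (t=0,i=4, bit30=1)
  nb ###.#: next=#  (t=1,i=6, bit29=1)
  nb ###..: next=#  (t=0,i=5, bit28=1)
  nb ##.##: next=.  (t=1,i=7, bit27=0)
  nb ##.#.: next=.  (t=2,i=13, bit26=0)
  nb ##..#: next=#  (t=1,i=0, bit25=1)
  nb ##...: next=#  (t=0,i=6, bit24=1)
  nb #.###: next=.  (t=1,i=8, bit23=0)
  nb #.##.: next=.  (t=0,i=13, bit22=0)
  nb #.#.#: next=#  (t=0,i=11, bit21=1)
  nb #.#..: next=.  (t=3,i=0, bit20=0)
  nb #..##: next=.  (t=0,i=1, bit19=0)
  nb #..#.: next=#  (t=7,i=16, bit18=1)
  nb #...#: next=.  (t=0,i=7, bit17=0)
  nb #....: next=#  (t=0,i=16, bit16=1)
  nb .####: next=#  (t=0,i=3, bit15=1)
  nb .###.: next=.  (t=1,i=15, bit14=0)
  nb .##.#: next=.  (t=3,i=18, bit13=0)
  nb .##..: next=#  (t=0,i=14, bit12=1)
  nb .#.##: next=.  (t=0,i=12, bit11=0)
  nb .#.#.: next=#  (t=0,i=10, bit10=1)
  nb .#..#: next=.  (t=0,i=0, bit9=0)
  nb .#...: next=.  (t=6,i=11, bit8=0)
  nb ..###: next=#  (t=0,i=2, bit7=1)
  nb ..##.: next=#  (t=1,i=20, bit6=1)
  nb ..#.#: next=#  (t=0,i=9, bit5=1)
  nb ..#..: next=#  (t=0,i=21, bit4=1)
  nb ...##: next=.  (t=1,i=19, bit3=0)
  nb ...#.: next=#  (t=0,i=8, bit2=1)
  nb ....#: next=.  (t=0,i=19, bit1=0)
  nb .....: next=.  (t=0,i=17, bit0=0)
  bits 11110011001001011001010011110100 = 4079326452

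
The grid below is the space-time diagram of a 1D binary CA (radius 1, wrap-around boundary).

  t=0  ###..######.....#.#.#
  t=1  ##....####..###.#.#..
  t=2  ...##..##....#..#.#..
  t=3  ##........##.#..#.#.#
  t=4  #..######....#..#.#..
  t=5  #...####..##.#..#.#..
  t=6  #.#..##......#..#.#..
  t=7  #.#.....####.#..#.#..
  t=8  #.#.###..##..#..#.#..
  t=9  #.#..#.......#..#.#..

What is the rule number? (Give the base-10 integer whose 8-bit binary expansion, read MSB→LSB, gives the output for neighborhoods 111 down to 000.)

133

  [7] ### => #  t=0,i=0
  [6] ##. => .  t=0,i=2
  [5] #.# => .  t=0,i=17
  [4] #.. => .  t=0,i=3
  [3] .## => .  t=0,i=5
  [2] .#. => #  t=0,i=16
  [1] ..# => .  t=0,i=4
  [0] ... => #  t=0,i=12
  bits 10000101 = 133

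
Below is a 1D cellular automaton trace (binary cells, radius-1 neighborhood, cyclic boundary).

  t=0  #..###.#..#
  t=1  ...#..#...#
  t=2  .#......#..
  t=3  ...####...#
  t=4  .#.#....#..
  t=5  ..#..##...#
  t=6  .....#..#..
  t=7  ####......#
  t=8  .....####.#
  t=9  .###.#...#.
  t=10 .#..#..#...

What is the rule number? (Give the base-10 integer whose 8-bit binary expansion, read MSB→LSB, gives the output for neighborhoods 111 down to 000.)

41

  ### -> .   bit 7 = 0  t=0,i=4
  ##. -> .   bit 6 = 0  t=0,i=0
  #.# -> #   bit 5 = 1  t=0,i=6
  #.. -> .   bit 4 = 0  t=0,i=1
  .## -> #   bit 3 = 1  t=0,i=3
  .#. -> .   bit 2 = 0  t=0,i=7
  ..# -> .   bit 1 = 0  t=0,i=2
  ... -> #   bit 0 = 1  t=1,i=1
  bits 00101001 = 41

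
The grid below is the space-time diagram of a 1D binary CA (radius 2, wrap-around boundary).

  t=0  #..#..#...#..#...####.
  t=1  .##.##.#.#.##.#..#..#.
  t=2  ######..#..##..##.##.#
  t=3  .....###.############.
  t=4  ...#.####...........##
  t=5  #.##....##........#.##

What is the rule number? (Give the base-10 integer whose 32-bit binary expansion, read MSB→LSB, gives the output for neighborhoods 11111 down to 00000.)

  nb #####: next=.  (t=2,i=1, bit31=0)
  nb ####.: next=.  (t=0,i=19, bit30=0)
  nb ###.#: next=#  (t=0,i=20, bit29=1)
  nb ###..: next=#  (t=2,i=5, bit28=1)
  nb ##.##: next=#  (t=1,i=3, bit27=1)
  nb ##.#.: next=.  (t=0,i=21, bit26=0)
  nb ##..#: next=#  (t=2,i=6, bit25=1)
  nb ##...: next=#  (t=3,i=21, bit24=1)
  nb #.###: next=.  (t=2,i=21, bit23=0)
  nb #.##.: next=#  (t=1,i=4, bit22=1)
  nb #.#.#: next=.  (t=1,i=7, bit21=0)
  nb #.#..: next=.  (t=0,i=0, bit20=0)
  nb #..##: next=#  (t=1,i=0, bit19=1)
  nb #..#.: next=#  (t=0,i=2, bit18=1)
  nb #...#: next=.  (t=0,i=8, bit17=0)
  nb #....: next=.  (t=3,i=0, bit16=0)
  nb .####: next=.  (t=0,i=18, bit15=0)
  nb .###.: next=#  (t=3,i=6, bit14=1)
  nb .##.#: next=#  (t=1,i=2, bit13=1)
  nb .##..: next=#  (t=2,i=12, bit12=1)
  nb .#.##: next=.  (t=1,i=10, bit11=0)
  nb .#.#.: next=#  (t=1,i=8, bit10=1)
  nb .#..#: next=#  (t=0,i=1, bit9=1)
  nb .#...: next=#  (t=0,i=7, bit8=1)
  nb ..###: next=#  (t=0,i=17, bit7=1)
  nb ..##.: next=#  (t=1,i=1, bit6=1)
  nb ..#.#: next=#  (t=4,i=3, bit5=1)
  nb ..#..: next=.  (t=0,i=3, bit4=0)
  nb ...##: next=.  (t=0,i=16, bit3=0)
  nb ...#.: next=#  (t=0,i=9, bit2=1)
  nb ....#: next=#  (t=3,i=3, bit1=1)
  nb .....: next=.  (t=3,i=1, bit0=0)
  bits 00111011010011000111011111100110 = 994867174

994867174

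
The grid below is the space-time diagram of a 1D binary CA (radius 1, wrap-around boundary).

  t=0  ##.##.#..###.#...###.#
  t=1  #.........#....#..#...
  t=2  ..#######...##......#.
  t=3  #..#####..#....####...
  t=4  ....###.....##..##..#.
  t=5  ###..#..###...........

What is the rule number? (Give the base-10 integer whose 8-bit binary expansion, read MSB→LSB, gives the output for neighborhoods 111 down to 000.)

129

  ###|#  b7=1 t=0,i=0
  ##.|.  b6=0 t=0,i=1
  #.#|.  b5=0 t=0,i=2
  #..|.  b4=0 t=0,i=7
  .##|.  b3=0 t=0,i=3
  .#.|.  b2=0 t=0,i=6
  ..#|.  b1=0 t=0,i=8
  ...|#  b0=1 t=0,i=15
  bits 10000001 = 129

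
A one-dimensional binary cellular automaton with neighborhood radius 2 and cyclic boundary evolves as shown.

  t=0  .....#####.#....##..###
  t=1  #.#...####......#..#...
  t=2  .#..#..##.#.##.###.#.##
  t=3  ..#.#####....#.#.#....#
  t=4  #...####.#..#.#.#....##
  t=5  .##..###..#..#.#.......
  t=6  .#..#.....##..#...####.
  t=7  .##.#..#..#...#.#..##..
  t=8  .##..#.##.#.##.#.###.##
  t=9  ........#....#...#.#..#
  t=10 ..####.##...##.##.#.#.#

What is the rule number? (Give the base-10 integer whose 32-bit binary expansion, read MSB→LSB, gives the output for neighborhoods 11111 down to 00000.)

  [31] ##### => #  t=0,i=7
  [30] ####. => #  t=0,i=8
  [29] ###.# => #  t=0,i=9
  [28] ###.. => .  t=0,i=22
  [27] ##.## => .  t=2,i=14
  [26] ##.#. => .  t=0,i=10
  [25] ##..# => .  t=0,i=18
  [24] ##... => #  t=0,i=0
  [23] #.### => #  t=2,i=15
  [22] #.##. => .  t=2,i=12
  [21] #.#.# => .  t=2,i=10
  [20] #.#.. => .  t=0,i=11
  [19] #..## => #  t=0,i=19
  [18] #..#. => .  t=1,i=18
  [17] #...# => #  t=1,i=4
  [16] #.... => .  t=0,i=1
  [15] .#### => #  t=0,i=6
  [14] .###. => .  t=0,i=21
  [13] .##.# => #  t=2,i=8
  [12] .##.. => .  t=0,i=17
  [11] .#.## => .  t=2,i=11
  [10] .#.#. => #  t=1,i=1
  [9] .#..# => #  t=1,i=17
  [8] .#... => .  t=0,i=12
  [7] ..### => .  t=0,i=5
  [6] ..##. => #  t=0,i=16
  [5] ..#.# => .  t=1,i=0
  [4] ..#.. => #  t=1,i=16
  [3] ...## => .  t=0,i=4
  [2] ...#. => #  t=1,i=15
  [1] ....# => .  t=0,i=3
  [0] ..... => #  t=0,i=2
  bits 11100001100010101010011001010101 = 3783960149

3783960149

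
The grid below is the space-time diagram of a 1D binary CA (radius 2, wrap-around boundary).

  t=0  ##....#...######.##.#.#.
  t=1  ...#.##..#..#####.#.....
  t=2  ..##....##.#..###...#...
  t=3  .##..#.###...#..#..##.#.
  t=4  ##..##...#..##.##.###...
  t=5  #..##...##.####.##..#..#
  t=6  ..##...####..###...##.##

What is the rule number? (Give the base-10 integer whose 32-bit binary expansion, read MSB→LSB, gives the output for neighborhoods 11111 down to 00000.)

  #####|#  b31=1 t=0,i=12
  ####.|#  b30=1 t=0,i=14
  ###.#|#  b29=1 t=0,i=15
  ###..|#  b28=1 t=2,i=16
  ##.##|#  b27=1 t=0,i=16
  ##.#.|.  b26=0 t=0,i=19
  ##..#|.  b25=0 t=1,i=7
  ##...|.  b24=0 t=0,i=2
  #.###|.  b23=0 t=3,i=7
  #.##.|.  b22=0 t=0,i=0
  #.#.#|.  b21=0 t=0,i=20
  #.#..|.  b20=0 t=1,i=18
  #..##|#  b19=1 t=1,i=11
  #..#.|#  b18=1 t=1,i=8
  #...#|.  b17=0 t=0,i=8
  #....|#  b16=1 t=0,i=3
  .####|.  b15=0 t=0,i=11
  .###.|.  b14=0 t=2,i=15
  .##.#|#  b13=1 t=0,i=18
  .##..|.  b12=0 t=0,i=1
  .#.##|.  b11=0 t=0,i=23
  .#.#.|.  b10=0 t=0,i=21
  .#..#|.  b9=0 t=1,i=10
  .#...|.  b8=0 t=0,i=7
  ..###|.  b7=0 t=0,i=10
  ..##.|#  b6=1 t=2,i=2
  ..#.#|#  b5=1 t=1,i=3
  ..#..|#  b4=1 t=0,i=6
  ...##|#  b3=1 t=0,i=9
  ...#.|#  b2=1 t=0,i=5
  ....#|.  b1=0 t=0,i=4
  .....|.  b0=0 t=1,i=0
  bits 11111000000011010010000001111100 = 4161609852

4161609852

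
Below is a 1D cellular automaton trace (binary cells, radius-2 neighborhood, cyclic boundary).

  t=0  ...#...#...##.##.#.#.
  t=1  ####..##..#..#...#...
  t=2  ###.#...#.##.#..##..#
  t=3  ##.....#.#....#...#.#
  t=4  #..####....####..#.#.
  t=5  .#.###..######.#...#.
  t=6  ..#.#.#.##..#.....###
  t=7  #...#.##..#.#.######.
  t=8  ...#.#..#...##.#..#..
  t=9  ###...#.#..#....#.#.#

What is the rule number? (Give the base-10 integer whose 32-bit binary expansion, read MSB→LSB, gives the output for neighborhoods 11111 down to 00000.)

1243728543

  nb #####: next=.  (t=5,i=10, bit31=0)
  nb ####.: next=#  (t=1,i=2, bit30=1)
  nb ###.#: next=.  (t=2,i=2, bit29=0)
  nb ###..: next=.  (t=1,i=3, bit28=0)
  nb ##.##: next=#  (t=0,i=13, bit27=1)
  nb ##.#.: next=.  (t=0,i=16, bit26=0)
  nb ##..#: next=#  (t=1,i=4, bit25=1)
  nb ##...: next=.  (t=3,i=2, bit24=0)
  nb #.###: next=.  (t=3,i=20, bit23=0)
  nb #.##.: next=.  (t=0,i=14, bit22=0)
  nb #.#.#: next=#  (t=0,i=17, bit21=1)
  nb #.#..: next=.  (t=0,i=19, bit20=0)
  nb #..##: next=.  (t=1,i=5, bit19=0)
  nb #..#.: next=.  (t=1,i=9, bit18=0)
  nb #...#: next=.  (t=0,i=5, bit17=0)
  nb #....: next=#  (t=0,i=0, bit16=1)
  nb .####: next=#  (t=1,i=1, bit15=1)
  nb .###.: next=#  (t=3,i=0, bit14=1)
  nb .##.#: next=.  (t=0,i=12, bit13=0)
  nb .##..: next=.  (t=1,i=7, bit12=0)
  nb .#.##: next=#  (t=2,i=9, bit11=1)
  nb .#.#.: next=.  (t=0,i=18, bit10=0)
  nb .#..#: next=#  (t=1,i=11, bit9=1)
  nb .#...: next=.  (t=0,i=4, bit8=0)
  nb ..###: next=#  (t=1,i=0, bit7=1)
  nb ..##.: next=.  (t=0,i=11, bit6=0)
  nb ..#.#: next=.  (t=2,i=8, bit5=0)
  nb ..#..: next=#  (t=0,i=3, bit4=1)
  nb ...##: next=#  (t=0,i=10, bit3=1)
  nb ...#.: next=#  (t=0,i=2, bit2=1)
  nb ....#: next=#  (t=0,i=1, bit1=1)
  nb .....: next=#  (t=3,i=4, bit0=1)
  bits 01001010001000011100101010011111 = 1243728543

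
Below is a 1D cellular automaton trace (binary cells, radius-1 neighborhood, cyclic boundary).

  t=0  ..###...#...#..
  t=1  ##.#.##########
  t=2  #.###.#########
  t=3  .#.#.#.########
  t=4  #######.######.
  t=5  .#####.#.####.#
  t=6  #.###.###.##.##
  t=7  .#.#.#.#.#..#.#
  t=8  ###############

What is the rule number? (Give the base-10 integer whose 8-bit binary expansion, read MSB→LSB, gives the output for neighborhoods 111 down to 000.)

183

  nb ###: next=#  (t=0,i=3, bit7=1)
  nb ##.: next=.  (t=0,i=4, bit6=0)
  nb #.#: next=#  (t=1,i=2, bit5=1)
  nb #..: next=#  (t=0,i=5, bit4=1)
  nb .##: next=.  (t=0,i=2, bit3=0)
  nb .#.: next=#  (t=0,i=8, bit2=1)
  nb ..#: next=#  (t=0,i=1, bit1=1)
  nb ...: next=#  (t=0,i=0, bit0=1)
  bits 10110111 = 183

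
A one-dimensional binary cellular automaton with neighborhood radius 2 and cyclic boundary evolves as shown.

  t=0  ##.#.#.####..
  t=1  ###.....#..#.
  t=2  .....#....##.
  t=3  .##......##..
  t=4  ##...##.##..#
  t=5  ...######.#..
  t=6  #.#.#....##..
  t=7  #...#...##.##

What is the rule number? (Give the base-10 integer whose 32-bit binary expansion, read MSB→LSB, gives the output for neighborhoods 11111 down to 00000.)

240558185

  ##### -> .   bit 31 = 0  t=5,i=5
  ####. -> .   bit 30 = 0  t=0,i=9
  ###.# -> .   bit 29 = 0  t=5,i=8
  ###.. -> .   bit 28 = 0  t=0,i=10
  ##.## -> #   bit 27 = 1  t=4,i=7
  ##.#. -> #   bit 26 = 1  t=0,i=2
  ##..# -> #   bit 25 = 1  t=0,i=11
  ##... -> .   bit 24 = 0  t=1,i=3
  #.### -> .   bit 23 = 0  t=0,i=7
  #.##. -> #   bit 22 = 1  t=4,i=8
  #.#.# -> .   bit 21 = 0  t=0,i=3
  #.#.. -> #   bit 20 = 1  t=5,i=10
  #..## -> .   bit 19 = 0  t=0,i=12
  #..#. -> #   bit 18 = 1  t=1,i=10
  #...# -> #   bit 17 = 1  t=3,i=12
  #.... -> .   bit 16 = 0  t=1,i=4
  .#### -> #   bit 15 = 1  t=0,i=8
  .###. -> .   bit 14 = 0  t=1,i=1
  .##.# -> #   bit 13 = 1  t=0,i=1
  .##.. -> .   bit 12 = 0  t=2,i=11
  .#.## -> .   bit 11 = 0  t=0,i=6
  .#.#. -> .   bit 10 = 0  t=0,i=4
  .#..# -> .   bit 9 = 0  t=1,i=9
  .#... -> .   bit 8 = 0  t=2,i=6
  ..### -> .   bit 7 = 0  t=4,i=12
  ..##. -> #   bit 6 = 1  t=0,i=0
  ..#.# -> #   bit 5 = 1  t=1,i=11
  ..#.. -> .   bit 4 = 0  t=1,i=8
  ...## -> #   bit 3 = 1  t=2,i=9
  ...#. -> .   bit 2 = 0  t=1,i=7
  ....# -> .   bit 1 = 0  t=1,i=6
  ..... -> #   bit 0 = 1  t=1,i=5
  bits 00001110010101101010000001101001 = 240558185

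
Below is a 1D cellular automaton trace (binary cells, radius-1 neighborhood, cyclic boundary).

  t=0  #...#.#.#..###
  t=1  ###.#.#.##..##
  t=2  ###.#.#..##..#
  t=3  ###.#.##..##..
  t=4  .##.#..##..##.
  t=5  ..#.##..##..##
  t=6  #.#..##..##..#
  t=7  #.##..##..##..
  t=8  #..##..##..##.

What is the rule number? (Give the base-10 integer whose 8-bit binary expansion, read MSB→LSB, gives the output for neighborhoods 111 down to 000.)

213

  ###|#  b7=1 t=0,i=12
  ##.|#  b6=1 t=0,i=0
  #.#|.  b5=0 t=0,i=5
  #..|#  b4=1 t=0,i=1
  .##|.  b3=0 t=0,i=11
  .#.|#  b2=1 t=0,i=4
  ..#|.  b1=0 t=0,i=3
  ...|#  b0=1 t=0,i=2
  bits 11010101 = 213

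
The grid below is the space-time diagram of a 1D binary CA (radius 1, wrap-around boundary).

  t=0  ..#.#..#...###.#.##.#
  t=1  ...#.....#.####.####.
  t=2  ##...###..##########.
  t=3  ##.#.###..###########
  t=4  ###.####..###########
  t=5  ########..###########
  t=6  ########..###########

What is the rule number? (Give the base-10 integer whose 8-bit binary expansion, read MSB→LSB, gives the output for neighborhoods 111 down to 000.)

  nb ###: next=#  (t=0,i=12, bit7=1)
  nb ##.: next=#  (t=0,i=13, bit6=1)
  nb #.#: next=#  (t=0,i=3, bit5=1)
  nb #..: next=.  (t=0,i=0, bit4=0)
  nb .##: next=#  (t=0,i=11, bit3=1)
  nb .#.: next=.  (t=0,i=2, bit2=0)
  nb ..#: next=.  (t=0,i=1, bit1=0)
  nb ...: next=#  (t=0,i=9, bit0=1)
  bits 11101001 = 233

233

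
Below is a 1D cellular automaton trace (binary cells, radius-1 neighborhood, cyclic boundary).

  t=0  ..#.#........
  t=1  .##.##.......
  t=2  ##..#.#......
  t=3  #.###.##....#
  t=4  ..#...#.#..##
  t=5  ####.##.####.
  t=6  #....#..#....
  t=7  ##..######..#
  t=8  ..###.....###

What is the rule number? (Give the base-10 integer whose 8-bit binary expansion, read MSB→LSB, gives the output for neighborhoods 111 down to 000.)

  [7] ### => .  t=3,i=3
  [6] ##. => .  t=1,i=2
  [5] #.# => .  t=0,i=3
  [4] #.. => #  t=0,i=5
  [3] .## => #  t=1,i=1
  [2] .#. => #  t=0,i=2
  [1] ..# => #  t=0,i=1
  [0] ... => .  t=0,i=0
  bits 00011110 = 30

30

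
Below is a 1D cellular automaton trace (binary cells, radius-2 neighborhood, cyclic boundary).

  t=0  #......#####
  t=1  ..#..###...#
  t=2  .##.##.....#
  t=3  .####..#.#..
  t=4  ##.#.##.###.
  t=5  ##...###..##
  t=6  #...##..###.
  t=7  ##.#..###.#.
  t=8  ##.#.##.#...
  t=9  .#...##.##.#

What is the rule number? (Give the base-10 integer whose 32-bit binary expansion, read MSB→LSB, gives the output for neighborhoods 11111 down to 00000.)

1784489370

  nb #####: next=.  (t=0,i=9, bit31=0)
  nb ####.: next=#  (t=0,i=11, bit30=1)
  nb ###.#: next=#  (t=4,i=10, bit29=1)
  nb ###..: next=.  (t=0,i=0, bit28=0)
  nb ##.##: next=#  (t=2,i=3, bit27=1)
  nb ##.#.: next=.  (t=4,i=2, bit26=0)
  nb ##..#: next=#  (t=3,i=5, bit25=1)
  nb ##...: next=.  (t=0,i=1, bit24=0)
  nb #.###: next=.  (t=4,i=8, bit23=0)
  nb #.##.: next=#  (t=2,i=1, bit22=1)
  nb #.#.#: next=.  (t=4,i=3, bit21=0)
  nb #.#..: next=#  (t=3,i=9, bit20=1)
  nb #..##: next=#  (t=1,i=4, bit19=1)
  nb #..#.: next=#  (t=1,i=1, bit18=1)
  nb #...#: next=.  (t=1,i=9, bit17=0)
  nb #....: next=#  (t=0,i=2, bit16=1)
  nb .####: next=.  (t=0,i=8, bit15=0)
  nb .###.: next=.  (t=1,i=6, bit14=0)
  nb .##.#: next=#  (t=2,i=2, bit13=1)
  nb .##..: next=.  (t=2,i=5, bit12=0)
  nb .#.##: next=.  (t=2,i=0, bit11=0)
  nb .#.#.: next=#  (t=3,i=8, bit10=1)
  nb .#..#: next=.  (t=1,i=0, bit9=0)
  nb .#...: next=#  (t=3,i=10, bit8=1)
  nb ..###: next=#  (t=0,i=7, bit7=1)
  nb ..##.: next=.  (t=6,i=4, bit6=0)
  nb ..#.#: next=.  (t=2,i=11, bit5=0)
  nb ..#..: next=#  (t=1,i=2, bit4=1)
  nb ...##: next=#  (t=0,i=6, bit3=1)
  nb ...#.: next=.  (t=1,i=10, bit2=0)
  nb ....#: next=#  (t=0,i=5, bit1=1)
  nb .....: next=.  (t=0,i=3, bit0=0)
  bits 01101010010111010010010110011010 = 1784489370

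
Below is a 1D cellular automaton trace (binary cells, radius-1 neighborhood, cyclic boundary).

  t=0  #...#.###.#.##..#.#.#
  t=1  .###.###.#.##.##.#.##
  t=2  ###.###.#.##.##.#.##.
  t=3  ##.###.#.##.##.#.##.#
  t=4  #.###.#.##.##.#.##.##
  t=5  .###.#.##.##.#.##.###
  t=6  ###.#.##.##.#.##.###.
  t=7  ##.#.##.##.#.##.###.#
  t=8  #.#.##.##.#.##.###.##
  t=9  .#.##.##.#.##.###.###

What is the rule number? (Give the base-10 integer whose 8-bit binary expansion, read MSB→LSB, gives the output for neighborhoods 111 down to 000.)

187

  ### -> #   bit 7 = 1  t=0,i=7
  ##. -> .   bit 6 = 0  t=0,i=0
  #.# -> #   bit 5 = 1  t=0,i=5
  #.. -> #   bit 4 = 1  t=0,i=1
  .## -> #   bit 3 = 1  t=0,i=6
  .#. -> .   bit 2 = 0  t=0,i=4
  ..# -> #   bit 1 = 1  t=0,i=3
  ... -> #   bit 0 = 1  t=0,i=2
  bits 10111011 = 187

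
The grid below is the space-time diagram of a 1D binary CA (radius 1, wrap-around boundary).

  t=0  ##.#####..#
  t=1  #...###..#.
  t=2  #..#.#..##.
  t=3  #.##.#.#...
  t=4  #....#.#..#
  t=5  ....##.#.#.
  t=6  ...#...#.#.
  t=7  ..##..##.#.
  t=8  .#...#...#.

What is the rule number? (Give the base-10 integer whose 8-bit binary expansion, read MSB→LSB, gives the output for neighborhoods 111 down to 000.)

134

  nb ###: next=#  (t=0,i=0, bit7=1)
  nb ##.: next=.  (t=0,i=1, bit6=0)
  nb #.#: next=.  (t=0,i=2, bit5=0)
  nb #..: next=.  (t=0,i=8, bit4=0)
  nb .##: next=.  (t=0,i=3, bit3=0)
  nb .#.: next=#  (t=1,i=0, bit2=1)
  nb ..#: next=#  (t=0,i=9, bit1=1)
  nb ...: next=.  (t=1,i=2, bit0=0)
  bits 10000110 = 134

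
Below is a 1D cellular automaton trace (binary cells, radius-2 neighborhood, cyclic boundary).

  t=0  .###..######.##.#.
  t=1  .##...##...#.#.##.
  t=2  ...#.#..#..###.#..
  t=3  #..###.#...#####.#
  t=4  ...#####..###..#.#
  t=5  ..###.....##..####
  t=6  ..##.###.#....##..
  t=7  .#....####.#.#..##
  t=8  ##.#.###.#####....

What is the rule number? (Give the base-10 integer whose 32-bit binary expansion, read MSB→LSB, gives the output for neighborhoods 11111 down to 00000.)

628475049

  ##### -> .   bit 31 = 0  t=0,i=8
  ####. -> .   bit 30 = 0  t=0,i=10
  ###.# -> #   bit 29 = 1  t=0,i=11
  ###.. -> .   bit 28 = 0  t=0,i=3
  ##.## -> .   bit 27 = 0  t=0,i=12
  ##.#. -> #   bit 26 = 1  t=0,i=15
  ##..# -> .   bit 25 = 0  t=0,i=4
  ##... -> #   bit 24 = 1  t=1,i=3
  #.### -> .   bit 23 = 0  t=6,i=5
  #.##. -> #   bit 22 = 1  t=0,i=13
  #.#.# -> #   bit 21 = 1  t=1,i=13
  #.#.. -> #   bit 20 = 1  t=0,i=16
  #..## -> .   bit 19 = 0  t=0,i=0
  #..#. -> #   bit 18 = 1  t=2,i=7
  #...# -> .   bit 17 = 0  t=1,i=4
  #.... -> #   bit 16 = 1  t=2,i=17
  .#### -> #   bit 15 = 1  t=0,i=7
  .###. -> #   bit 14 = 1  t=0,i=2
  .##.# -> .   bit 13 = 0  t=0,i=14
  .##.. -> .   bit 12 = 0  t=1,i=2
  .#.## -> .   bit 11 = 0  t=1,i=14
  .#.#. -> #   bit 10 = 1  t=1,i=12
  .#..# -> .   bit 9 = 0  t=0,i=17
  .#... -> .   bit 8 = 0  t=2,i=16
  ..### -> #   bit 7 = 1  t=0,i=1
  ..##. -> .   bit 6 = 0  t=1,i=1
  ..#.# -> #   bit 5 = 1  t=1,i=11
  ..#.. -> .   bit 4 = 0  t=2,i=8
  ...## -> #   bit 3 = 1  t=1,i=5
  ...#. -> .   bit 2 = 0  t=1,i=10
  ....# -> .   bit 1 = 0  t=2,i=1
  ..... -> #   bit 0 = 1  t=2,i=0
  bits 00100101011101011100010010101001 = 628475049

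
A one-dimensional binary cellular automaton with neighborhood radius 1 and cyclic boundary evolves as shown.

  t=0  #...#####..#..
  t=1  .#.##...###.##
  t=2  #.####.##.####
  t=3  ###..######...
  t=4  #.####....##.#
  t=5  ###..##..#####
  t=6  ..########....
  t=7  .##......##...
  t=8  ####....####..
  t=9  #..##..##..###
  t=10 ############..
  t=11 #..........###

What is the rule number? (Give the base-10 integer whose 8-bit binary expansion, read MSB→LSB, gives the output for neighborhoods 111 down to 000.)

  [7] ### => .  t=0,i=5
  [6] ##. => #  t=0,i=8
  [5] #.# => #  t=1,i=0
  [4] #.. => #  t=0,i=1
  [3] .## => #  t=0,i=4
  [2] .#. => .  t=0,i=0
  [1] ..# => #  t=0,i=3
  [0] ... => .  t=0,i=2
  bits 01111010 = 122

122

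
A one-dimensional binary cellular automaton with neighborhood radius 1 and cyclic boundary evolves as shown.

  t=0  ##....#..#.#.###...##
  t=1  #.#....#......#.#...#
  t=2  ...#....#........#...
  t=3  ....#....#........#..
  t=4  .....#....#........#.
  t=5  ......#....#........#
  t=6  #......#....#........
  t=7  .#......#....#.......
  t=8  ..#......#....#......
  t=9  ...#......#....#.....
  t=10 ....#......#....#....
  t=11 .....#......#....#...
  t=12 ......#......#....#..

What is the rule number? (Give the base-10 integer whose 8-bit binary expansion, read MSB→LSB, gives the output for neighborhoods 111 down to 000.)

  nb ###: next=#  (t=0,i=0, bit7=1)
  nb ##.: next=.  (t=0,i=1, bit6=0)
  nb #.#: next=.  (t=0,i=10, bit5=0)
  nb #..: next=#  (t=0,i=2, bit4=1)
  nb .##: next=.  (t=0,i=13, bit3=0)
  nb .#.: next=.  (t=0,i=6, bit2=0)
  nb ..#: next=.  (t=0,i=5, bit1=0)
  nb ...: next=.  (t=0,i=3, bit0=0)
  bits 10010000 = 144

144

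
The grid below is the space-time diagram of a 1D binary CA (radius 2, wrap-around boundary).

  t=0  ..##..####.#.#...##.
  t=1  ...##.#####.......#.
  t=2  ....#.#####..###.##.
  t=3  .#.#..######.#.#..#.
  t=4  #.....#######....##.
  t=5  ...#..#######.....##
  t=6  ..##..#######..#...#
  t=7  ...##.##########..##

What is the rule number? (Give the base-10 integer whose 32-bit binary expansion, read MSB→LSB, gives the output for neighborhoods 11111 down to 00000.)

4135891093

  [31] ##### => #  t=1,i=8
  [30] ####. => #  t=0,i=8
  [29] ###.# => #  t=0,i=9
  [28] ###.. => #  t=1,i=10
  [27] ##.## => .  t=1,i=5
  [26] ##.#. => #  t=0,i=10
  [25] ##..# => #  t=0,i=4
  [24] ##... => .  t=0,i=19
  [23] #.### => #  t=1,i=6
  [22] #.##. => .  t=2,i=17
  [21] #.#.# => .  t=0,i=11
  [20] #.#.. => .  t=0,i=13
  [19] #..## => .  t=0,i=5
  [18] #..#. => #  t=3,i=0
  [17] #...# => .  t=0,i=0
  [16] #.... => .  t=1,i=0
  [15] .#### => #  t=0,i=7
  [14] .###. => .  t=2,i=14
  [13] .##.# => #  t=1,i=4
  [12] .##.. => #  t=0,i=3
  [11] .#.## => .  t=2,i=5
  [10] .#.#. => .  t=0,i=12
  [9] .#..# => .  t=3,i=4
  [8] .#... => .  t=0,i=14
  [7] ..### => #  t=0,i=6
  [6] ..##. => .  t=0,i=2
  [5] ..#.# => .  t=2,i=4
  [4] ..#.. => #  t=1,i=18
  [3] ...## => .  t=0,i=1
  [2] ...#. => #  t=1,i=17
  [1] ....# => .  t=1,i=1
  [0] ..... => #  t=1,i=13
  bits 11110110100001001011000010010101 = 4135891093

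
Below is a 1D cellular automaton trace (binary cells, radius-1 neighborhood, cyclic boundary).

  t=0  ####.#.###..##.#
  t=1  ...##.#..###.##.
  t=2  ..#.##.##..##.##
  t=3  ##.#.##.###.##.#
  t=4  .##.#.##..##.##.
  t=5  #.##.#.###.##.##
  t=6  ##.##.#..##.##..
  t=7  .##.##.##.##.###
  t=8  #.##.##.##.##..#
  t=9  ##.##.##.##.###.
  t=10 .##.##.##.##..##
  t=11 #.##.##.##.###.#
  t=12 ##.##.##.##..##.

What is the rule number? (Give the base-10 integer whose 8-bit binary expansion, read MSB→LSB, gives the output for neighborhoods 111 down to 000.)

  ###|.  b7=0 t=0,i=0
  ##.|#  b6=1 t=0,i=3
  #.#|#  b5=1 t=0,i=4
  #..|#  b4=1 t=0,i=10
  .##|.  b3=0 t=0,i=7
  .#.|.  b2=0 t=0,i=5
  ..#|#  b1=1 t=0,i=11
  ...|.  b0=0 t=1,i=0
  bits 01110010 = 114

114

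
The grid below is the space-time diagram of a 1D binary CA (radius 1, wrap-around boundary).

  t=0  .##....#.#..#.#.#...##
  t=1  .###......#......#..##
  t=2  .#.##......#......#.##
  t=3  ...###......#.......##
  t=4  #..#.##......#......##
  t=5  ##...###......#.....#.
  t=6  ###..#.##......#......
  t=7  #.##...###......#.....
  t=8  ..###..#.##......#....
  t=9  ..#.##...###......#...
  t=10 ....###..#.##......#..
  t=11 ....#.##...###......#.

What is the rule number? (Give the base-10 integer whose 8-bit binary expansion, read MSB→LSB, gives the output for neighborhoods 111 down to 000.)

  ###|.  b7=0 t=1,i=2
  ##.|#  b6=1 t=0,i=2
  #.#|.  b5=0 t=0,i=0
  #..|#  b4=1 t=0,i=3
  .##|#  b3=1 t=0,i=1
  .#.|.  b2=0 t=0,i=7
  ..#|.  b1=0 t=0,i=6
  ...|.  b0=0 t=0,i=4
  bits 01011000 = 88

88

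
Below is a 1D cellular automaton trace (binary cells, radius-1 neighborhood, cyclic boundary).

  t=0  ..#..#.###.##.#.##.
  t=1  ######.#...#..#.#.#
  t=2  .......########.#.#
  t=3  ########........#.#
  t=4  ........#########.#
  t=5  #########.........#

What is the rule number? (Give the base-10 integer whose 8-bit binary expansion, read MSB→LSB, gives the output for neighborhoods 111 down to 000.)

31

  ###|.  b7=0 t=0,i=8
  ##.|.  b6=0 t=0,i=9
  #.#|.  b5=0 t=0,i=6
  #..|#  b4=1 t=0,i=3
  .##|#  b3=1 t=0,i=7
  .#.|#  b2=1 t=0,i=2
  ..#|#  b1=1 t=0,i=1
  ...|#  b0=1 t=0,i=0
  bits 00011111 = 31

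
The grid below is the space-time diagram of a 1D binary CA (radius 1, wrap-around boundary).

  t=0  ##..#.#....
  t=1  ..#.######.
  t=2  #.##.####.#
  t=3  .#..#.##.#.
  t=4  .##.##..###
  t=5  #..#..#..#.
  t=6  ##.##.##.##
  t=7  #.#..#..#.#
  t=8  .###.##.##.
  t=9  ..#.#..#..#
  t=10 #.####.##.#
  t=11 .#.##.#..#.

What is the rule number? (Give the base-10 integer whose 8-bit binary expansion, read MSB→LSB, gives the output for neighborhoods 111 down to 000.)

181

  nb ###: next=#  (t=1,i=5, bit7=1)
  nb ##.: next=.  (t=0,i=1, bit6=0)
  nb #.#: next=#  (t=0,i=5, bit5=1)
  nb #..: next=#  (t=0,i=2, bit4=1)
  nb .##: next=.  (t=0,i=0, bit3=0)
  nb .#.: next=#  (t=0,i=4, bit2=1)
  nb ..#: next=.  (t=0,i=3, bit1=0)
  nb ...: next=#  (t=0,i=8, bit0=1)
  bits 10110101 = 181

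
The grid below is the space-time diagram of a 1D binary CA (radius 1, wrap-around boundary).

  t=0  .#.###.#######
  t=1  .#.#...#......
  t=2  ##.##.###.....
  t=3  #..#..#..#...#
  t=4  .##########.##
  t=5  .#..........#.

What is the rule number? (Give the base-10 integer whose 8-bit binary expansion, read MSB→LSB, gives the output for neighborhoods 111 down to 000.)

  [7] ### => .  t=0,i=4
  [6] ##. => .  t=0,i=5
  [5] #.# => .  t=0,i=0
  [4] #.. => #  t=1,i=4
  [3] .## => #  t=0,i=3
  [2] .#. => #  t=0,i=1
  [1] ..# => #  t=1,i=0
  [0] ... => .  t=1,i=5
  bits 00011110 = 30

30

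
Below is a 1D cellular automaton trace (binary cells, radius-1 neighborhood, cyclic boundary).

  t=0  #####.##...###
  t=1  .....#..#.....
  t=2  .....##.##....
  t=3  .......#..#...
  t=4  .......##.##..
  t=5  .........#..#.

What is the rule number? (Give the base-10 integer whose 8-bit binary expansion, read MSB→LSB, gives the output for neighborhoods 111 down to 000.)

  ### -> .   bit 7 = 0  t=0,i=0
  ##. -> .   bit 6 = 0  t=0,i=4
  #.# -> #   bit 5 = 1  t=0,i=5
  #.. -> #   bit 4 = 1  t=0,i=8
  .## -> .   bit 3 = 0  t=0,i=6
  .#. -> #   bit 2 = 1  t=1,i=5
  ..# -> .   bit 1 = 0  t=0,i=10
  ... -> .   bit 0 = 0  t=0,i=9
  bits 00110100 = 52

52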